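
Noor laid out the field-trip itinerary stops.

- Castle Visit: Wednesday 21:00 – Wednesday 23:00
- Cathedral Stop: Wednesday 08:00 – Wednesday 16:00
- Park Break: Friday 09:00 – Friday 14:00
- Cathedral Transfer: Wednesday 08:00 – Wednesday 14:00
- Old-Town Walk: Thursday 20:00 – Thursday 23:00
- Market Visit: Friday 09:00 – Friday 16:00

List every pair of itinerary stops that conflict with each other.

Cathedral Stop & Cathedral Transfer, Market Visit & Park Break

Sorted by start: Cathedral Stop, Cathedral Transfer, Castle Visit, Old-Town Walk, Market Visit, Park Break.
Cathedral Transfer starts before Cathedral Stop ends → Cathedral Stop and Cathedral Transfer overlap.
Castle Visit starts after Cathedral Stop ends, so nothing later overlaps Cathedral Stop either.
Castle Visit starts after Cathedral Transfer ends, so nothing later overlaps Cathedral Transfer either.
Old-Town Walk starts after Castle Visit ends, so nothing later overlaps Castle Visit either.
Market Visit starts after Old-Town Walk ends, so nothing later overlaps Old-Town Walk either.
Park Break starts before Market Visit ends → Market Visit and Park Break overlap.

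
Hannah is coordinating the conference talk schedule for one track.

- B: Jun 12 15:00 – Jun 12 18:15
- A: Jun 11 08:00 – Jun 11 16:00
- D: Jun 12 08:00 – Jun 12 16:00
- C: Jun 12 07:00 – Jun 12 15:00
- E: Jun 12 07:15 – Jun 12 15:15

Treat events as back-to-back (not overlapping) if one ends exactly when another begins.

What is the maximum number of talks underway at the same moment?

3

Sweep the timeline, counting +1 at each start and −1 at each end (ends before starts at a tie):
Jun 11 08:00 start A → 1
Jun 11 16:00 end A → 0
Jun 12 07:00 start C → 1
Jun 12 07:15 start E → 2
Jun 12 08:00 start D → 3
Jun 12 15:00 end C → 2
Jun 12 15:00 start B → 3
Jun 12 15:15 end E → 2
Jun 12 16:00 end D → 1
Jun 12 18:15 end B → 0
Peak is 3, at Jun 12 08:00 (C, D, E).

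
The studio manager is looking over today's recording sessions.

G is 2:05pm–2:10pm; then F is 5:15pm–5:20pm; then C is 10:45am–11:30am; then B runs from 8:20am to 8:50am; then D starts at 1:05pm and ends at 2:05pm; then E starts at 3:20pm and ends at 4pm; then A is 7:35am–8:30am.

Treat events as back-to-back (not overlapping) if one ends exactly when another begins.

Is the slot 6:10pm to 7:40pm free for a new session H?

A: ends 8:30am at or before H starts 6:10pm → clear.
B: ends 8:50am at or before H starts 6:10pm → clear.
C: ends 11:30am at or before H starts 6:10pm → clear.
D: ends 2:05pm at or before H starts 6:10pm → clear.
G: ends 2:10pm at or before H starts 6:10pm → clear.
E: ends 4pm at or before H starts 6:10pm → clear.
F: ends 5:20pm at or before H starts 6:10pm → clear.

Yes — the slot is free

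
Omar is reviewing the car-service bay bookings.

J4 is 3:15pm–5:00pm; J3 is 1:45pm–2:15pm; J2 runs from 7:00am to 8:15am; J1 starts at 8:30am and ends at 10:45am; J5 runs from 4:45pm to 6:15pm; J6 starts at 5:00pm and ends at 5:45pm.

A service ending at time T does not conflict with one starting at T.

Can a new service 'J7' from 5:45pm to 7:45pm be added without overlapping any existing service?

J2: ends 8:15am at or before J7 starts 5:45pm → clear.
J1: ends 10:45am at or before J7 starts 5:45pm → clear.
J3: ends 2:15pm at or before J7 starts 5:45pm → clear.
J4: ends 5:00pm at or before J7 starts 5:45pm → clear.
J5: starts 4:45pm before J7 ends 7:45pm, and ends 6:15pm after J7 starts 5:45pm → overlap.
J6: ends 5:45pm at or before J7 starts 5:45pm → clear.
J7 overlaps J5.

No — it overlaps J5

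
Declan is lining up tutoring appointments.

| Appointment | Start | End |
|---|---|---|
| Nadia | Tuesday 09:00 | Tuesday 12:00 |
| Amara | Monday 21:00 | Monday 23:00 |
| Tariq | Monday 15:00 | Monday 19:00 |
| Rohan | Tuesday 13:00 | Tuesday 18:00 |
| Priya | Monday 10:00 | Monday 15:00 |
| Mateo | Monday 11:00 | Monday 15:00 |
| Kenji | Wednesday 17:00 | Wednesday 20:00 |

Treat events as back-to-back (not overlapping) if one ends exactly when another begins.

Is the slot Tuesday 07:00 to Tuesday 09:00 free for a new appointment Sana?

Priya: ends Monday 15:00 at or before Sana starts Tuesday 07:00 → clear.
Mateo: ends Monday 15:00 at or before Sana starts Tuesday 07:00 → clear.
Tariq: ends Monday 19:00 at or before Sana starts Tuesday 07:00 → clear.
Amara: ends Monday 23:00 at or before Sana starts Tuesday 07:00 → clear.
Nadia: starts Tuesday 09:00 at or after Sana ends Tuesday 09:00 → clear.
Rohan: starts Tuesday 13:00 at or after Sana ends Tuesday 09:00 → clear.
Kenji: starts Wednesday 17:00 at or after Sana ends Tuesday 09:00 → clear.

Yes — the slot is free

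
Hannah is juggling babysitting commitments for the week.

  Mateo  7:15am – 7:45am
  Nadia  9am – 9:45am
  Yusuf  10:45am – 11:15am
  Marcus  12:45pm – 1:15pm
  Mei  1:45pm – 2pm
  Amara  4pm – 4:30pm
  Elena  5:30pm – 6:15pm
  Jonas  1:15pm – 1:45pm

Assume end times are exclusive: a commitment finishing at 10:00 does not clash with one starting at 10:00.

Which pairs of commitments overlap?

Check each pair: they overlap iff neither finishes before the other starts.
Sorted by start: Mateo, Nadia, Yusuf, Marcus, Jonas, Mei, Amara, Elena.
Nadia starts after Mateo ends — done with Mateo.
Yusuf starts after Nadia ends — done with Nadia.
Marcus starts after Yusuf ends — done with Yusuf.
Jonas starts exactly when Marcus ends (back-to-back, no overlap) — done with Marcus.
Mei starts exactly when Jonas ends (back-to-back, no overlap) — done with Jonas.
Amara starts after Mei ends — done with Mei.
Elena starts after Amara ends.

none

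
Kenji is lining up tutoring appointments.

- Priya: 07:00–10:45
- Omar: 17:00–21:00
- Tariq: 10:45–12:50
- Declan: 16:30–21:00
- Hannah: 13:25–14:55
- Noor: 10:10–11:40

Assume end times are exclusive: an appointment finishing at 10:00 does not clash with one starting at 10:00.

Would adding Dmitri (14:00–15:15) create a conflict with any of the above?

Yes — it overlaps Hannah

Priya: ends 10:45 at or before Dmitri starts 14:00 → clear.
Noor: ends 11:40 at or before Dmitri starts 14:00 → clear.
Tariq: ends 12:50 at or before Dmitri starts 14:00 → clear.
Hannah: starts 13:25 before Dmitri ends 15:15, and ends 14:55 after Dmitri starts 14:00 → overlap.
Declan: starts 16:30 at or after Dmitri ends 15:15 → clear.
Omar: starts 17:00 at or after Dmitri ends 15:15 → clear.
Dmitri overlaps Hannah.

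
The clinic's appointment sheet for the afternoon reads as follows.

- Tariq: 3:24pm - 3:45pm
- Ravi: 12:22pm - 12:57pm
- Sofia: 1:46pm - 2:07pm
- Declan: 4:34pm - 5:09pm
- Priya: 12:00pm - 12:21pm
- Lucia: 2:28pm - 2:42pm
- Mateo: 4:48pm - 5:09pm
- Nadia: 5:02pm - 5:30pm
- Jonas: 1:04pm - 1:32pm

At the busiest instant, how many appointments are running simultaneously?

3

Sweep the timeline, counting +1 at each start and −1 at each end (ends before starts at a tie):
12:00pm start Priya → 1
12:21pm end Priya → 0
12:22pm start Ravi → 1
12:57pm end Ravi → 0
1:04pm start Jonas → 1
1:32pm end Jonas → 0
1:46pm start Sofia → 1
2:07pm end Sofia → 0
2:28pm start Lucia → 1
2:42pm end Lucia → 0
3:24pm start Tariq → 1
3:45pm end Tariq → 0
4:34pm start Declan → 1
4:48pm start Mateo → 2
5:02pm start Nadia → 3
5:09pm end Declan → 2
5:09pm end Mateo → 1
5:30pm end Nadia → 0
Peak is 3, at 5:02pm (Declan, Mateo, Nadia).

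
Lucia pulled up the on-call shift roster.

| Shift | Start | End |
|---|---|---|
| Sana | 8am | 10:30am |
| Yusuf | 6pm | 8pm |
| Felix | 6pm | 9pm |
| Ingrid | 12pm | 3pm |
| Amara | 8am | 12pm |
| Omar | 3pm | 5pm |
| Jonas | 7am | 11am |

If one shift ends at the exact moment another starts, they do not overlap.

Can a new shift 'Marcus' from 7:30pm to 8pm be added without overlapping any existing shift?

No — it overlaps Felix, Yusuf

Jonas: ends 11am at or before Marcus starts 7:30pm → clear.
Amara: ends 12pm at or before Marcus starts 7:30pm → clear.
Sana: ends 10:30am at or before Marcus starts 7:30pm → clear.
Ingrid: ends 3pm at or before Marcus starts 7:30pm → clear.
Omar: ends 5pm at or before Marcus starts 7:30pm → clear.
Yusuf: starts 6pm before Marcus ends 8pm, and ends 8pm after Marcus starts 7:30pm → overlap.
Felix: starts 6pm before Marcus ends 8pm, and ends 9pm after Marcus starts 7:30pm → overlap.
Marcus overlaps Yusuf, Felix.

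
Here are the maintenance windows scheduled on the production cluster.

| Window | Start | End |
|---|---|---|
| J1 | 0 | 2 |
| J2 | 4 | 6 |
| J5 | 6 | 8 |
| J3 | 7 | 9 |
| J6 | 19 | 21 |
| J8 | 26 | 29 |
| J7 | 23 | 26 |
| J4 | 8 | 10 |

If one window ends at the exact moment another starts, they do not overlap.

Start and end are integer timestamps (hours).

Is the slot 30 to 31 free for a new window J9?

Yes — the slot is free

J1: ends 2 at or before J9 starts 30 → clear.
J2: ends 6 at or before J9 starts 30 → clear.
J5: ends 8 at or before J9 starts 30 → clear.
J3: ends 9 at or before J9 starts 30 → clear.
J4: ends 10 at or before J9 starts 30 → clear.
J6: ends 21 at or before J9 starts 30 → clear.
J7: ends 26 at or before J9 starts 30 → clear.
J8: ends 29 at or before J9 starts 30 → clear.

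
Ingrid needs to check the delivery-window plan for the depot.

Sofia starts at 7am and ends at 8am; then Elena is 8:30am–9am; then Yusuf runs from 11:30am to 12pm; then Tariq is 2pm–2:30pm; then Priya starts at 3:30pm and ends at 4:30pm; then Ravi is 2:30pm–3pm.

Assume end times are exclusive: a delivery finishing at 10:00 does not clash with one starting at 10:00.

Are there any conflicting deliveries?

Sorted by start: Sofia, Elena, Yusuf, Tariq, Ravi, Priya.
Elena starts after Sofia ends — done with Sofia.
Yusuf starts after Elena ends — done with Elena.
Tariq starts after Yusuf ends — done with Yusuf.
Ravi starts exactly when Tariq ends (back-to-back, no overlap) — done with Tariq.
Priya starts after Ravi ends.
Every pair is clear; the schedule has no overlaps.

No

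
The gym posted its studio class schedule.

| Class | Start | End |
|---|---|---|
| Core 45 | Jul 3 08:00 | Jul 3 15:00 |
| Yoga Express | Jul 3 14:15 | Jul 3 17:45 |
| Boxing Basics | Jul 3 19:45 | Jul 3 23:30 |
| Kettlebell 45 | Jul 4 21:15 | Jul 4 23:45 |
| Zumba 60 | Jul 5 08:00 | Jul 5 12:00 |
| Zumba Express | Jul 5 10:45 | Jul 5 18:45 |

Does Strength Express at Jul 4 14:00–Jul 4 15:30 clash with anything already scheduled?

Core 45: ends Jul 3 15:00 at or before Strength Express starts Jul 4 14:00 → clear.
Yoga Express: ends Jul 3 17:45 at or before Strength Express starts Jul 4 14:00 → clear.
Boxing Basics: ends Jul 3 23:30 at or before Strength Express starts Jul 4 14:00 → clear.
Kettlebell 45: starts Jul 4 21:15 at or after Strength Express ends Jul 4 15:30 → clear.
Zumba 60: starts Jul 5 08:00 at or after Strength Express ends Jul 4 15:30 → clear.
Zumba Express: starts Jul 5 10:45 at or after Strength Express ends Jul 4 15:30 → clear.

No — it doesn't clash with anything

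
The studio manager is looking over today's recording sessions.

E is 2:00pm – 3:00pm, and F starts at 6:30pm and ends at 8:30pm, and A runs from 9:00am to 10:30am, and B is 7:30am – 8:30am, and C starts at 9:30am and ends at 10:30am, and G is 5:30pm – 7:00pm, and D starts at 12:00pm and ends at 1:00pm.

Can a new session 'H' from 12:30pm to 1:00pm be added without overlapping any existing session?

No — it overlaps D

B: ends 8:30am at or before H starts 12:30pm → clear.
A: ends 10:30am at or before H starts 12:30pm → clear.
C: ends 10:30am at or before H starts 12:30pm → clear.
D: starts 12:00pm before H ends 1:00pm, and ends 1:00pm after H starts 12:30pm → overlap.
E: starts 2:00pm at or after H ends 1:00pm → clear.
G: starts 5:30pm at or after H ends 1:00pm → clear.
F: starts 6:30pm at or after H ends 1:00pm → clear.
H overlaps D.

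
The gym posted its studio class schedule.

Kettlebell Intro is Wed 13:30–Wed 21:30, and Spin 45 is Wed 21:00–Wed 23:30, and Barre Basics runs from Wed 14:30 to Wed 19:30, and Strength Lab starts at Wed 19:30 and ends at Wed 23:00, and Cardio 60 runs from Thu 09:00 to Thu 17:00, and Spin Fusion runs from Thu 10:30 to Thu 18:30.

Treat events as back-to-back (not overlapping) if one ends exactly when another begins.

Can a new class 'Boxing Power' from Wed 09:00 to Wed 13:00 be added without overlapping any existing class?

Kettlebell Intro: starts Wed 13:30 at or after Boxing Power ends Wed 13:00 → clear.
Barre Basics: starts Wed 14:30 at or after Boxing Power ends Wed 13:00 → clear.
Strength Lab: starts Wed 19:30 at or after Boxing Power ends Wed 13:00 → clear.
Spin 45: starts Wed 21:00 at or after Boxing Power ends Wed 13:00 → clear.
Cardio 60: starts Thu 09:00 at or after Boxing Power ends Wed 13:00 → clear.
Spin Fusion: starts Thu 10:30 at or after Boxing Power ends Wed 13:00 → clear.

Yes — the slot is free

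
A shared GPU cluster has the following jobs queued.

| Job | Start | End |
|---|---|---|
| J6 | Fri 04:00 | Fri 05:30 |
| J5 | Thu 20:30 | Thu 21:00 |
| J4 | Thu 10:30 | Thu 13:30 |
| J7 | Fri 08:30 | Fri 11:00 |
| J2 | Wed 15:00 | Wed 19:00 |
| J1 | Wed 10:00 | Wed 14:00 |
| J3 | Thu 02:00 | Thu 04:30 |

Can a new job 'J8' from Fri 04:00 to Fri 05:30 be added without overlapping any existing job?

J1: ends Wed 14:00 at or before J8 starts Fri 04:00 → clear.
J2: ends Wed 19:00 at or before J8 starts Fri 04:00 → clear.
J3: ends Thu 04:30 at or before J8 starts Fri 04:00 → clear.
J4: ends Thu 13:30 at or before J8 starts Fri 04:00 → clear.
J5: ends Thu 21:00 at or before J8 starts Fri 04:00 → clear.
J6: starts Fri 04:00 before J8 ends Fri 05:30, and ends Fri 05:30 after J8 starts Fri 04:00 → overlap.
J7: starts Fri 08:30 at or after J8 ends Fri 05:30 → clear.
J8 overlaps J6.

No — it overlaps J6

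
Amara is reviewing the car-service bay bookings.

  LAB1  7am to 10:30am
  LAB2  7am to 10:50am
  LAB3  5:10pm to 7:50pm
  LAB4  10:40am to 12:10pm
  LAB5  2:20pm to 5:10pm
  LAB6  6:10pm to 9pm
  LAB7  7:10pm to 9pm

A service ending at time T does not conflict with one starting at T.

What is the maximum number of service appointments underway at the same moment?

Sweep the timeline, counting +1 at each start and −1 at each end (ends before starts at a tie):
7am start LAB1 → 1
7am start LAB2 → 2
10:30am end LAB1 → 1
10:40am start LAB4 → 2
10:50am end LAB2 → 1
12:10pm end LAB4 → 0
2:20pm start LAB5 → 1
5:10pm end LAB5 → 0
5:10pm start LAB3 → 1
6:10pm start LAB6 → 2
7:10pm start LAB7 → 3
7:50pm end LAB3 → 2
9pm end LAB6 → 1
9pm end LAB7 → 0
Peak is 3, at 7:10pm (LAB3, LAB6, LAB7).

3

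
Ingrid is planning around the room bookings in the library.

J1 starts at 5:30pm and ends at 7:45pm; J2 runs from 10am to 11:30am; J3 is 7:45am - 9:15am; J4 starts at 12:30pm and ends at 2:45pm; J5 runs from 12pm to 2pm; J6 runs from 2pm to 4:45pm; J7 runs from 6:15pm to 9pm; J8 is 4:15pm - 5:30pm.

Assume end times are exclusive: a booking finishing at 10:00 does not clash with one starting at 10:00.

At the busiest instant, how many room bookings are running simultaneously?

2

Walk through starts and ends in time order (an end at T is processed before a start at T):
7:45am start J3 → 1
9:15am end J3 → 0
10am start J2 → 1
11:30am end J2 → 0
12pm start J5 → 1
12:30pm start J4 → 2
2pm end J5 → 1
2pm start J6 → 2
2:45pm end J4 → 1
4:15pm start J8 → 2
4:45pm end J6 → 1
5:30pm end J8 → 0
5:30pm start J1 → 1
6:15pm start J7 → 2
7:45pm end J1 → 1
9pm end J7 → 0
Peak is 2, at 12:30pm (J4, J5).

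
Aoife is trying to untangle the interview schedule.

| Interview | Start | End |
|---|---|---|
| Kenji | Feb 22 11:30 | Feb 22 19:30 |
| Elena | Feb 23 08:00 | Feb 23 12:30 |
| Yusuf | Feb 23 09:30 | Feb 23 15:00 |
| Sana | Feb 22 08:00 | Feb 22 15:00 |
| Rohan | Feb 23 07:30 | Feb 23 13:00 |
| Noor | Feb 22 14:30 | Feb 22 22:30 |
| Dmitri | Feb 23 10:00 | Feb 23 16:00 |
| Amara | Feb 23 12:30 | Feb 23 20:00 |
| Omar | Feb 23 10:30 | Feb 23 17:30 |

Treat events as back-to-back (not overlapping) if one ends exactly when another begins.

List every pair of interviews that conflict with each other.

Sorted by start: Sana, Kenji, Noor, Rohan, Elena, Yusuf, Dmitri, Omar, Amara.
Kenji starts before Sana ends → Sana and Kenji overlap.
Noor starts before Sana ends → Sana and Noor overlap.
Rohan starts after Sana ends, so nothing later overlaps Sana either.
Noor starts before Kenji ends → Kenji and Noor overlap.
Rohan starts after Kenji ends, so nothing later overlaps Kenji either.
Rohan starts after Noor ends, so nothing later overlaps Noor either.
Elena starts before Rohan ends → Rohan and Elena overlap.
Yusuf starts before Rohan ends → Rohan and Yusuf overlap.
Dmitri starts before Rohan ends → Rohan and Dmitri overlap.
Omar starts before Rohan ends → Rohan and Omar overlap.
Amara starts before Rohan ends → Rohan and Amara overlap.
Yusuf starts before Elena ends → Elena and Yusuf overlap.
Dmitri starts before Elena ends → Elena and Dmitri overlap.
Omar starts before Elena ends → Elena and Omar overlap.
Amara starts exactly when Elena ends (back-to-back, no overlap).
Dmitri starts before Yusuf ends → Yusuf and Dmitri overlap.
Omar starts before Yusuf ends → Yusuf and Omar overlap.
Amara starts before Yusuf ends → Yusuf and Amara overlap.
Omar starts before Dmitri ends → Dmitri and Omar overlap.
Amara starts before Dmitri ends → Dmitri and Amara overlap.
Amara starts before Omar ends → Omar and Amara overlap.

Amara & Dmitri, Amara & Omar, Amara & Rohan, Amara & Yusuf, Dmitri & Elena, Dmitri & Omar, Dmitri & Rohan, Dmitri & Yusuf, Elena & Omar, Elena & Rohan, Elena & Yusuf, Kenji & Noor, Kenji & Sana, Noor & Sana, Omar & Rohan, Omar & Yusuf, Rohan & Yusuf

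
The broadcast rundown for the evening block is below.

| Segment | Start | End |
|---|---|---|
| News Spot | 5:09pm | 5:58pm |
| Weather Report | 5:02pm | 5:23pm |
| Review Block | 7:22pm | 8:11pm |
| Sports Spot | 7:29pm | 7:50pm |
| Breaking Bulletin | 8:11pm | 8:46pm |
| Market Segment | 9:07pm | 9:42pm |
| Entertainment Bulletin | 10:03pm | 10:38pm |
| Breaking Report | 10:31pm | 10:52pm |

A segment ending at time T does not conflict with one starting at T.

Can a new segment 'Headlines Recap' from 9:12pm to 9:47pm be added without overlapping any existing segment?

Weather Report: ends 5:23pm at or before Headlines Recap starts 9:12pm → clear.
News Spot: ends 5:58pm at or before Headlines Recap starts 9:12pm → clear.
Review Block: ends 8:11pm at or before Headlines Recap starts 9:12pm → clear.
Sports Spot: ends 7:50pm at or before Headlines Recap starts 9:12pm → clear.
Breaking Bulletin: ends 8:46pm at or before Headlines Recap starts 9:12pm → clear.
Market Segment: starts 9:07pm before Headlines Recap ends 9:47pm, and ends 9:42pm after Headlines Recap starts 9:12pm → overlap.
Entertainment Bulletin: starts 10:03pm at or after Headlines Recap ends 9:47pm → clear.
Breaking Report: starts 10:31pm at or after Headlines Recap ends 9:47pm → clear.
Headlines Recap overlaps Market Segment.

No — it overlaps Market Segment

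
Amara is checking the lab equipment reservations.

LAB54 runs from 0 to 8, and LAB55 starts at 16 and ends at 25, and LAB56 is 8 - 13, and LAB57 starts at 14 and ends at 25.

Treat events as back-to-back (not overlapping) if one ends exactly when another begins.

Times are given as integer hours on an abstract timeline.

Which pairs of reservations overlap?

Sorted by start: LAB54, LAB56, LAB57, LAB55.
LAB56 starts exactly when LAB54 ends (back-to-back, no overlap), so LAB54 has no further overlaps.
LAB57 starts after LAB56 ends, so LAB56 has no further overlaps.
LAB55 starts before LAB57 ends → LAB57 and LAB55 overlap.

LAB55 & LAB57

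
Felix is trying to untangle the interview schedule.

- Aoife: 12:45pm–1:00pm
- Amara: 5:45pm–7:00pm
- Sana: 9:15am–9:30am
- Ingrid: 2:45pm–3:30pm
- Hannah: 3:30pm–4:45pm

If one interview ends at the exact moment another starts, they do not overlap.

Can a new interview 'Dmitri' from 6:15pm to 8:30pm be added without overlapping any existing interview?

Sana: ends 9:30am at or before Dmitri starts 6:15pm → clear.
Aoife: ends 1:00pm at or before Dmitri starts 6:15pm → clear.
Ingrid: ends 3:30pm at or before Dmitri starts 6:15pm → clear.
Hannah: ends 4:45pm at or before Dmitri starts 6:15pm → clear.
Amara: starts 5:45pm before Dmitri ends 8:30pm, and ends 7:00pm after Dmitri starts 6:15pm → overlap.
Dmitri overlaps Amara.

No — it overlaps Amara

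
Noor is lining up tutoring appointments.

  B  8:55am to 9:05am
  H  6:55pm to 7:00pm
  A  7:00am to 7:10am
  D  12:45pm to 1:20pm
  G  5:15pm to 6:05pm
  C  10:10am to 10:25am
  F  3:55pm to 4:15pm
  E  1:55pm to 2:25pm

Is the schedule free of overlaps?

Sorted by start: A, B, C, D, E, F, G, H.
B starts after A ends, so A has no further overlaps.
C starts after B ends, so B has no further overlaps.
D starts after C ends, so C has no further overlaps.
E starts after D ends, so D has no further overlaps.
F starts after E ends, so E has no further overlaps.
G starts after F ends, so F has no further overlaps.
H starts after G ends.
Every pair is clear; the schedule has no overlaps.

Yes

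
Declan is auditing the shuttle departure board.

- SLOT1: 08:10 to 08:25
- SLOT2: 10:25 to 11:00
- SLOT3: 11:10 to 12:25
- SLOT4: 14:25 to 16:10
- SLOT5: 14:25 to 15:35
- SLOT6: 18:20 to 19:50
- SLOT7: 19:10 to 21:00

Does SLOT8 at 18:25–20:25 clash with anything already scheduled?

SLOT1: ends 08:25 at or before SLOT8 starts 18:25 → clear.
SLOT2: ends 11:00 at or before SLOT8 starts 18:25 → clear.
SLOT3: ends 12:25 at or before SLOT8 starts 18:25 → clear.
SLOT4: ends 16:10 at or before SLOT8 starts 18:25 → clear.
SLOT5: ends 15:35 at or before SLOT8 starts 18:25 → clear.
SLOT6: starts 18:20 before SLOT8 ends 20:25, and ends 19:50 after SLOT8 starts 18:25 → overlap.
SLOT7: starts 19:10 before SLOT8 ends 20:25, and ends 21:00 after SLOT8 starts 18:25 → overlap.
SLOT8 overlaps SLOT6, SLOT7.

Yes — it overlaps SLOT6, SLOT7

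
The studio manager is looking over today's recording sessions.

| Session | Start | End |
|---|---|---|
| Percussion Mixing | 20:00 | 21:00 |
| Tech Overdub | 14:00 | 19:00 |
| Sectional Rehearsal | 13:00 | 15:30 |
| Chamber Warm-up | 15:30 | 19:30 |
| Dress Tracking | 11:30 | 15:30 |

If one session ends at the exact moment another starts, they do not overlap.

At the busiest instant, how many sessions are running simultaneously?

Walk through starts and ends in time order (an end at T is processed before a start at T):
11:30 start Dress Tracking → 1
13:00 start Sectional Rehearsal → 2
14:00 start Tech Overdub → 3
15:30 end Dress Tracking → 2
15:30 end Sectional Rehearsal → 1
15:30 start Chamber Warm-up → 2
19:00 end Tech Overdub → 1
19:30 end Chamber Warm-up → 0
20:00 start Percussion Mixing → 1
21:00 end Percussion Mixing → 0
Peak is 3, at 14:00 (Dress Tracking, Sectional Rehearsal, Tech Overdub).

3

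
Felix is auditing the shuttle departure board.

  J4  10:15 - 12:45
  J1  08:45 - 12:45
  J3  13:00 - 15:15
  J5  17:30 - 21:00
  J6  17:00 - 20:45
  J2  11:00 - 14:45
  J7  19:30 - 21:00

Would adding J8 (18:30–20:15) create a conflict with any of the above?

Yes — it overlaps J5, J6, J7

J1: ends 12:45 at or before J8 starts 18:30 → clear.
J4: ends 12:45 at or before J8 starts 18:30 → clear.
J2: ends 14:45 at or before J8 starts 18:30 → clear.
J3: ends 15:15 at or before J8 starts 18:30 → clear.
J6: starts 17:00 before J8 ends 20:15, and ends 20:45 after J8 starts 18:30 → overlap.
J5: starts 17:30 before J8 ends 20:15, and ends 21:00 after J8 starts 18:30 → overlap.
J7: starts 19:30 before J8 ends 20:15, and ends 21:00 after J8 starts 18:30 → overlap.
J8 overlaps J5, J6, J7.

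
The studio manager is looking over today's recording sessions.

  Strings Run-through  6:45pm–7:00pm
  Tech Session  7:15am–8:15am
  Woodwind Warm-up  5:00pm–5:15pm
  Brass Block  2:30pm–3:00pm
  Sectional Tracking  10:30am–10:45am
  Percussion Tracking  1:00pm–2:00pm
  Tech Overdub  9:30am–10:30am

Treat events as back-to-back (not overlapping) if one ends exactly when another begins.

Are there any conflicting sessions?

No

Sorted by start: Tech Session, Tech Overdub, Sectional Tracking, Percussion Tracking, Brass Block, Woodwind Warm-up, Strings Run-through.
Tech Overdub starts after Tech Session ends — done with Tech Session.
Sectional Tracking starts exactly when Tech Overdub ends (back-to-back, no overlap) — done with Tech Overdub.
Percussion Tracking starts after Sectional Tracking ends — done with Sectional Tracking.
Brass Block starts after Percussion Tracking ends — done with Percussion Tracking.
Woodwind Warm-up starts after Brass Block ends — done with Brass Block.
Strings Run-through starts after Woodwind Warm-up ends.
Every pair is clear; the schedule has no overlaps.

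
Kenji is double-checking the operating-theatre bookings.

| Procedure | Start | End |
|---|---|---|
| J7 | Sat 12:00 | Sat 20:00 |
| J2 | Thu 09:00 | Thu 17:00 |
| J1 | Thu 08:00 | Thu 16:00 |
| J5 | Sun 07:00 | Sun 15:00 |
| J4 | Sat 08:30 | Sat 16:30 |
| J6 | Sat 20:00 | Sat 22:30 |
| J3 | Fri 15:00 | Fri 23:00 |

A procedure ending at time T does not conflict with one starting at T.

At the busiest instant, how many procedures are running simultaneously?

Walk through starts and ends in time order (an end at T is processed before a start at T):
Thu 08:00 start J1 → 1
Thu 09:00 start J2 → 2
Thu 16:00 end J1 → 1
Thu 17:00 end J2 → 0
Fri 15:00 start J3 → 1
Fri 23:00 end J3 → 0
Sat 08:30 start J4 → 1
Sat 12:00 start J7 → 2
Sat 16:30 end J4 → 1
Sat 20:00 end J7 → 0
Sat 20:00 start J6 → 1
Sat 22:30 end J6 → 0
Sun 07:00 start J5 → 1
Sun 15:00 end J5 → 0
Peak is 2, at Thu 09:00 (J1, J2).

2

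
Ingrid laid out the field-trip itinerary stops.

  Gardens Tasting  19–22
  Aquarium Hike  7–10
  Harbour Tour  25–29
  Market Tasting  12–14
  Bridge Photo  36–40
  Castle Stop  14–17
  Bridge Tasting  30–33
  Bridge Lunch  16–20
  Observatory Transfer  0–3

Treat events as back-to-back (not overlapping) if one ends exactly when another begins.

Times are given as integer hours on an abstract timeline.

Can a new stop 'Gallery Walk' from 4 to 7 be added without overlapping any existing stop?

Observatory Transfer: ends 3 at or before Gallery Walk starts 4 → clear.
Aquarium Hike: starts 7 at or after Gallery Walk ends 7 → clear.
Market Tasting: starts 12 at or after Gallery Walk ends 7 → clear.
Castle Stop: starts 14 at or after Gallery Walk ends 7 → clear.
Bridge Lunch: starts 16 at or after Gallery Walk ends 7 → clear.
Gardens Tasting: starts 19 at or after Gallery Walk ends 7 → clear.
Harbour Tour: starts 25 at or after Gallery Walk ends 7 → clear.
Bridge Tasting: starts 30 at or after Gallery Walk ends 7 → clear.
Bridge Photo: starts 36 at or after Gallery Walk ends 7 → clear.

Yes — the slot is free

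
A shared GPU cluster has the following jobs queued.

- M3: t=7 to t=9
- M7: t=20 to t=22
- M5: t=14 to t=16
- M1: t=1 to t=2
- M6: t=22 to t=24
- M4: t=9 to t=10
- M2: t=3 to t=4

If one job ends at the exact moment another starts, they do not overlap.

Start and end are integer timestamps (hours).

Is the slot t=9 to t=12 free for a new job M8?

M1: ends t=2 at or before M8 starts t=9 → clear.
M2: ends t=4 at or before M8 starts t=9 → clear.
M3: ends t=9 at or before M8 starts t=9 → clear.
M4: starts t=9 before M8 ends t=12, and ends t=10 after M8 starts t=9 → overlap.
M5: starts t=14 at or after M8 ends t=12 → clear.
M7: starts t=20 at or after M8 ends t=12 → clear.
M6: starts t=22 at or after M8 ends t=12 → clear.
M8 overlaps M4.

No — it overlaps M4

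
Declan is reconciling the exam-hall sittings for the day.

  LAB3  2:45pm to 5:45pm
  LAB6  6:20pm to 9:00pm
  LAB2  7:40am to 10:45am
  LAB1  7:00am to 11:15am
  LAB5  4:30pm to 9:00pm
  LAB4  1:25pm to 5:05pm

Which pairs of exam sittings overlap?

Sorted by start: LAB1, LAB2, LAB4, LAB3, LAB5, LAB6.
LAB2 starts before LAB1 ends → LAB1 and LAB2 overlap.
LAB4 starts after LAB1 ends, so LAB1 has no further overlaps.
LAB4 starts after LAB2 ends, so LAB2 has no further overlaps.
LAB3 starts before LAB4 ends → LAB4 and LAB3 overlap.
LAB5 starts before LAB4 ends → LAB4 and LAB5 overlap.
LAB6 starts after LAB4 ends.
LAB5 starts before LAB3 ends → LAB3 and LAB5 overlap.
LAB6 starts after LAB3 ends.
LAB6 starts before LAB5 ends → LAB5 and LAB6 overlap.

LAB1 & LAB2, LAB3 & LAB4, LAB3 & LAB5, LAB4 & LAB5, LAB5 & LAB6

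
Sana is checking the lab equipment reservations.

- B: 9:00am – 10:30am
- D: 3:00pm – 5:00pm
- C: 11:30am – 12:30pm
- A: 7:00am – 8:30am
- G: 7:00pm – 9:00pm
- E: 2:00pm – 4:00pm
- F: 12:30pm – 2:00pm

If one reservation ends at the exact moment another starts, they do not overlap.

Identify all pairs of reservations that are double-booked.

D & E

Sorted by start: A, B, C, F, E, D, G.
B starts after A ends, so A has no further overlaps.
C starts after B ends, so B has no further overlaps.
F starts exactly when C ends (back-to-back, no overlap), so C has no further overlaps.
E starts exactly when F ends (back-to-back, no overlap), so F has no further overlaps.
D starts before E ends → E and D overlap.
G starts after E ends.
G starts after D ends.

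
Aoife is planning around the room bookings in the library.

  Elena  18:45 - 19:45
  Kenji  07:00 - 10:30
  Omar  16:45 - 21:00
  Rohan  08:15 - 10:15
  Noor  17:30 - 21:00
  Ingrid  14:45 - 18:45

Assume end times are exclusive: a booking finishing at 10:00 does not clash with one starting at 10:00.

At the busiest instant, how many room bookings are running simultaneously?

Sort all start/end points and keep a running count:
07:00 start Kenji → 1
08:15 start Rohan → 2
10:15 end Rohan → 1
10:30 end Kenji → 0
14:45 start Ingrid → 1
16:45 start Omar → 2
17:30 start Noor → 3
18:45 end Ingrid → 2
18:45 start Elena → 3
19:45 end Elena → 2
21:00 end Noor → 1
21:00 end Omar → 0
Peak is 3, at 17:30 (Ingrid, Noor, Omar).

3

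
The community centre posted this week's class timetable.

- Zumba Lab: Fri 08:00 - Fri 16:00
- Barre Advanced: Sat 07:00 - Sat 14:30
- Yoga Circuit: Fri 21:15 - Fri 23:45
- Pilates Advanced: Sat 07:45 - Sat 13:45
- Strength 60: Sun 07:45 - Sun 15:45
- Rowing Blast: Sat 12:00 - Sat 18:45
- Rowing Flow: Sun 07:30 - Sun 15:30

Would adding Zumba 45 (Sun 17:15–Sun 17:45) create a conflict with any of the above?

No — it doesn't clash with anything

Zumba Lab: ends Fri 16:00 at or before Zumba 45 starts Sun 17:15 → clear.
Yoga Circuit: ends Fri 23:45 at or before Zumba 45 starts Sun 17:15 → clear.
Barre Advanced: ends Sat 14:30 at or before Zumba 45 starts Sun 17:15 → clear.
Pilates Advanced: ends Sat 13:45 at or before Zumba 45 starts Sun 17:15 → clear.
Rowing Blast: ends Sat 18:45 at or before Zumba 45 starts Sun 17:15 → clear.
Rowing Flow: ends Sun 15:30 at or before Zumba 45 starts Sun 17:15 → clear.
Strength 60: ends Sun 15:45 at or before Zumba 45 starts Sun 17:15 → clear.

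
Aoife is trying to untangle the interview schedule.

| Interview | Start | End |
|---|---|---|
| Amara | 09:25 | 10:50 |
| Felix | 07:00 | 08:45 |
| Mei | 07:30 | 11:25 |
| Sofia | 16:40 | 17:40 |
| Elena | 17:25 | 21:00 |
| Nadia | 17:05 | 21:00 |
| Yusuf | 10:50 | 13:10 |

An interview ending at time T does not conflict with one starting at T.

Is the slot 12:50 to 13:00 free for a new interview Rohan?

No — it overlaps Yusuf

Felix: ends 08:45 at or before Rohan starts 12:50 → clear.
Mei: ends 11:25 at or before Rohan starts 12:50 → clear.
Amara: ends 10:50 at or before Rohan starts 12:50 → clear.
Yusuf: starts 10:50 before Rohan ends 13:00, and ends 13:10 after Rohan starts 12:50 → overlap.
Sofia: starts 16:40 at or after Rohan ends 13:00 → clear.
Nadia: starts 17:05 at or after Rohan ends 13:00 → clear.
Elena: starts 17:25 at or after Rohan ends 13:00 → clear.
Rohan overlaps Yusuf.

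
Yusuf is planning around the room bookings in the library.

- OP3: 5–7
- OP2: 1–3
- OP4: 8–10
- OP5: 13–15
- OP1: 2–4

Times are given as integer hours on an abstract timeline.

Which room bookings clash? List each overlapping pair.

OP1 & OP2

Two intervals overlap when each starts before the other ends.
Sorted by start: OP2, OP1, OP3, OP4, OP5.
OP1 starts before OP2 ends → OP2 and OP1 overlap.
OP3 starts after OP2 ends; OP2 is clear from here.
OP3 starts after OP1 ends; OP1 is clear from here.
OP4 starts after OP3 ends; OP3 is clear from here.
OP5 starts after OP4 ends.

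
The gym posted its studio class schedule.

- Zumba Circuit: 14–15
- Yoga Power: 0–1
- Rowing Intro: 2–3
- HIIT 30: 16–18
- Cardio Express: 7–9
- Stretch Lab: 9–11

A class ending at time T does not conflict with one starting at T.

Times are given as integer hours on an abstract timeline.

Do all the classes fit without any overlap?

Yes

Two intervals overlap when each starts before the other ends.
Sorted by start: Yoga Power, Rowing Intro, Cardio Express, Stretch Lab, Zumba Circuit, HIIT 30.
Rowing Intro starts after Yoga Power ends — done with Yoga Power.
Cardio Express starts after Rowing Intro ends — done with Rowing Intro.
Stretch Lab starts exactly when Cardio Express ends (back-to-back, no overlap) — done with Cardio Express.
Zumba Circuit starts after Stretch Lab ends — done with Stretch Lab.
HIIT 30 starts after Zumba Circuit ends.
Every pair is clear; the schedule has no overlaps.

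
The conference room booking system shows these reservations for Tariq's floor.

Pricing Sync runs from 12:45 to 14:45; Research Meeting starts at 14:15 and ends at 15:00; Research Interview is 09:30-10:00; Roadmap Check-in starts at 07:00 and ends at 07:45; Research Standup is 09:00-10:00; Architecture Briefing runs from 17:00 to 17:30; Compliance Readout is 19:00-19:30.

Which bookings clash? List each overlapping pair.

Pricing Sync & Research Meeting, Research Interview & Research Standup

Sorted by start: Roadmap Check-in, Research Standup, Research Interview, Pricing Sync, Research Meeting, Architecture Briefing, Compliance Readout.
Research Standup starts after Roadmap Check-in ends, so nothing later overlaps Roadmap Check-in either.
Research Interview starts before Research Standup ends → Research Standup and Research Interview overlap.
Pricing Sync starts after Research Standup ends, so nothing later overlaps Research Standup either.
Pricing Sync starts after Research Interview ends, so nothing later overlaps Research Interview either.
Research Meeting starts before Pricing Sync ends → Pricing Sync and Research Meeting overlap.
Architecture Briefing starts after Pricing Sync ends, so nothing later overlaps Pricing Sync either.
Architecture Briefing starts after Research Meeting ends, so nothing later overlaps Research Meeting either.
Compliance Readout starts after Architecture Briefing ends.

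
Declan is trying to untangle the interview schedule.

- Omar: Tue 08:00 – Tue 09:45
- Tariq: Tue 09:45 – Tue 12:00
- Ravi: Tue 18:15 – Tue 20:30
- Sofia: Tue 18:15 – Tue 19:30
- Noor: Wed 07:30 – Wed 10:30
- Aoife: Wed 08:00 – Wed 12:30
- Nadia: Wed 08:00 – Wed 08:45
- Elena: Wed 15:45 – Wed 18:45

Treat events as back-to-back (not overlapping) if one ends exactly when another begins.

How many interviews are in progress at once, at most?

3

Sweep the timeline, counting +1 at each start and −1 at each end (ends before starts at a tie):
Tue 08:00 start Omar → 1
Tue 09:45 end Omar → 0
Tue 09:45 start Tariq → 1
Tue 12:00 end Tariq → 0
Tue 18:15 start Ravi → 1
Tue 18:15 start Sofia → 2
Tue 19:30 end Sofia → 1
Tue 20:30 end Ravi → 0
Wed 07:30 start Noor → 1
Wed 08:00 start Aoife → 2
Wed 08:00 start Nadia → 3
Wed 08:45 end Nadia → 2
Wed 10:30 end Noor → 1
Wed 12:30 end Aoife → 0
Wed 15:45 start Elena → 1
Wed 18:45 end Elena → 0
Peak is 3, at Wed 08:00 (Aoife, Nadia, Noor).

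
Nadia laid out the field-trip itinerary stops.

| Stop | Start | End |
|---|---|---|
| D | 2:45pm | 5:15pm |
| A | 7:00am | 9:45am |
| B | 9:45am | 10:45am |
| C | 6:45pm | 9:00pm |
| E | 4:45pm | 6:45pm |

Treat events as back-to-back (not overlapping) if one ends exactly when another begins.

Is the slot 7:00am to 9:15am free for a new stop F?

No — it overlaps A

A: starts 7:00am before F ends 9:15am, and ends 9:45am after F starts 7:00am → overlap.
B: starts 9:45am at or after F ends 9:15am → clear.
D: starts 2:45pm at or after F ends 9:15am → clear.
E: starts 4:45pm at or after F ends 9:15am → clear.
C: starts 6:45pm at or after F ends 9:15am → clear.
F overlaps A.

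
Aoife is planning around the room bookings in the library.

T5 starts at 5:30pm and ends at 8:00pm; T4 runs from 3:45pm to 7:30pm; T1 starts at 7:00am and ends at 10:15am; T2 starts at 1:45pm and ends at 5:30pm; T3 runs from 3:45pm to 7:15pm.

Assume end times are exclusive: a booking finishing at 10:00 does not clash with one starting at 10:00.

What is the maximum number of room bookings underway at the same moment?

3

Sweep the timeline, counting +1 at each start and −1 at each end (ends before starts at a tie):
7:00am start T1 → 1
10:15am end T1 → 0
1:45pm start T2 → 1
3:45pm start T3 → 2
3:45pm start T4 → 3
5:30pm end T2 → 2
5:30pm start T5 → 3
7:15pm end T3 → 2
7:30pm end T4 → 1
8:00pm end T5 → 0
Peak is 3, at 3:45pm (T2, T3, T4).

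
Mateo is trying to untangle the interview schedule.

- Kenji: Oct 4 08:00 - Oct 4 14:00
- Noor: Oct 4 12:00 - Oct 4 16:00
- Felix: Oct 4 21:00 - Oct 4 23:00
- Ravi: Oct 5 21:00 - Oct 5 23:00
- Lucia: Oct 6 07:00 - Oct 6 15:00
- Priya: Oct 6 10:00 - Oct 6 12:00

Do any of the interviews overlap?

Check each pair: they overlap iff neither finishes before the other starts.
Sorted by start: Kenji, Noor, Felix, Ravi, Lucia, Priya.
Noor starts before Kenji ends → Kenji and Noor overlap.
That's a conflict, so the schedule is not conflict-free.

Yes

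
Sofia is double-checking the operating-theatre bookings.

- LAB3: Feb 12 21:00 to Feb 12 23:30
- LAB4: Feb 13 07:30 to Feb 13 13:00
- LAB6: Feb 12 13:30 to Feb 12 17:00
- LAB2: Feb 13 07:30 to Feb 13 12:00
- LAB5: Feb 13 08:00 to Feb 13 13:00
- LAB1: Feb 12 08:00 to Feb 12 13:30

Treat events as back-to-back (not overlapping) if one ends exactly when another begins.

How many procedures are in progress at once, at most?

Walk through starts and ends in time order (an end at T is processed before a start at T):
Feb 12 08:00 start LAB1 → 1
Feb 12 13:30 end LAB1 → 0
Feb 12 13:30 start LAB6 → 1
Feb 12 17:00 end LAB6 → 0
Feb 12 21:00 start LAB3 → 1
Feb 12 23:30 end LAB3 → 0
Feb 13 07:30 start LAB2 → 1
Feb 13 07:30 start LAB4 → 2
Feb 13 08:00 start LAB5 → 3
Feb 13 12:00 end LAB2 → 2
Feb 13 13:00 end LAB4 → 1
Feb 13 13:00 end LAB5 → 0
Peak is 3, at Feb 13 08:00 (LAB2, LAB4, LAB5).

3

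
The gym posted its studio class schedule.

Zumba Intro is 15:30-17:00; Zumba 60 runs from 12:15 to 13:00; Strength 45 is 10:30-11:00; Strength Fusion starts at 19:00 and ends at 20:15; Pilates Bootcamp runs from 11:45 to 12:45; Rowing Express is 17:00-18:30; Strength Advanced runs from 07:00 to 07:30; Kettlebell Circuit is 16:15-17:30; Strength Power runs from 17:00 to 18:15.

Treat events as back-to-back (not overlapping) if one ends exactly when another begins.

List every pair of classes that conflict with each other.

Kettlebell Circuit & Rowing Express, Kettlebell Circuit & Strength Power, Kettlebell Circuit & Zumba Intro, Pilates Bootcamp & Zumba 60, Rowing Express & Strength Power

Two intervals overlap when each starts before the other ends.
Sorted by start: Strength Advanced, Strength 45, Pilates Bootcamp, Zumba 60, Zumba Intro, Kettlebell Circuit, Strength Power, Rowing Express, Strength Fusion.
Strength 45 starts after Strength Advanced ends — done with Strength Advanced.
Pilates Bootcamp starts after Strength 45 ends — done with Strength 45.
Zumba 60 starts before Pilates Bootcamp ends → Pilates Bootcamp and Zumba 60 overlap.
Zumba Intro starts after Pilates Bootcamp ends — done with Pilates Bootcamp.
Zumba Intro starts after Zumba 60 ends — done with Zumba 60.
Kettlebell Circuit starts before Zumba Intro ends → Zumba Intro and Kettlebell Circuit overlap.
Strength Power starts exactly when Zumba Intro ends (back-to-back, no overlap) — done with Zumba Intro.
Strength Power starts before Kettlebell Circuit ends → Kettlebell Circuit and Strength Power overlap.
Rowing Express starts before Kettlebell Circuit ends → Kettlebell Circuit and Rowing Express overlap.
Strength Fusion starts after Kettlebell Circuit ends.
Rowing Express starts before Strength Power ends → Strength Power and Rowing Express overlap.
Strength Fusion starts after Strength Power ends.
Strength Fusion starts after Rowing Express ends.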